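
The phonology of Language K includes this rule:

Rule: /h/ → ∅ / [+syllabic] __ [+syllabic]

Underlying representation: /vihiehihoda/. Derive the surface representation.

viieioda

/h/ occurs between vowels /i/ and /i/, so it deletes.
/h/ occurs between vowels /e/ and /i/, so it deletes.
/h/ occurs between vowels /i/ and /o/, so it deletes.
Surface form: [viieioda].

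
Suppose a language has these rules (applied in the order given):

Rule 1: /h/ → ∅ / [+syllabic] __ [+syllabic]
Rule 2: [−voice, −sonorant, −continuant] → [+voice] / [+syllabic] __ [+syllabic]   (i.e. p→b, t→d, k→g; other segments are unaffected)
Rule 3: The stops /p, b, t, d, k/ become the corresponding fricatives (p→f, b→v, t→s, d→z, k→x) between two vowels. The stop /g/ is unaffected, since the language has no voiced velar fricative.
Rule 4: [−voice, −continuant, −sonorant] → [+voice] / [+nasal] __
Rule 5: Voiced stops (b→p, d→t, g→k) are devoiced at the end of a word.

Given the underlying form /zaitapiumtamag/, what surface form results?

zaizaviumdamak

Rule 1 (intervocalic h-deletion): no segment meets the environment; /zaitapiumtamag/ is unchanged.
Rule 2 (intervocalic voicing): /t/ is a voiceless stop between vowels /i/ and /a/, so it voices to [d]. /p/ is a voiceless stop between vowels /a/ and /i/, so it voices to [b]. /zaitapiumtamag/ → zaidabiumtamag.
Rule 3 (intervocalic spirantization): /d/ is a stop between vowels /i/ and /a/, so it spirantizes to the fricative [z]. /b/ is a stop between vowels /a/ and /i/, so it spirantizes to the fricative [v]. /zaidabiumtamag/ → zaizaviumtamag.
Rule 4 (post-nasal voicing): /t/ is a voiceless stop immediately after the nasal /m/, so it voices to [d]. /zaizaviumtamag/ → zaizaviumdamag.
Rule 5 (final devoicing): /g/ is a voiced stop in word-final position, so it devoices to [k]. /zaizaviumdamag/ → zaizaviumdamak.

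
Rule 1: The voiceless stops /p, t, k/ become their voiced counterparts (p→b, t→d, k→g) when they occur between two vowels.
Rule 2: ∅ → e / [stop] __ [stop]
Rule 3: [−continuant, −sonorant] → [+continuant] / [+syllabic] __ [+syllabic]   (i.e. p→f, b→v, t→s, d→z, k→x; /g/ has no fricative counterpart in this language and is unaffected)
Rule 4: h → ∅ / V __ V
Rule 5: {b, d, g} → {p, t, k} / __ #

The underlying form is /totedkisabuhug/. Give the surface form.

tozezexisavuuk

Rule 1 (intervocalic voicing): /t/ is a voiceless stop between vowels /o/ and /e/, so it voices to [d]. /totedkisabuhug/ → todedkisabuhug.
Rule 2 (stop-cluster e-epenthesis): /d/ and /k/ form a stop–stop cluster, so [e] is inserted between them. /todedkisabuhug/ → todedekisabuhug.
Rule 3 (intervocalic spirantization): /d/ is a stop between vowels /o/ and /e/, so it spirantizes to the fricative [z]. /d/ is a stop between vowels /e/ and /e/, so it spirantizes to the fricative [z]. /k/ is a stop between vowels /e/ and /i/, so it spirantizes to the fricative [x]. /b/ is a stop between vowels /a/ and /u/, so it spirantizes to the fricative [v]. /todedekisabuhug/ → tozezexisavuhug.
Rule 4 (intervocalic h-deletion): /h/ occurs between vowels /u/ and /u/, so it deletes. /tozezexisavuhug/ → tozezexisavuug.
Rule 5 (final devoicing): /g/ is a voiced stop in word-final position, so it devoices to [k]. /tozezexisavuug/ → tozezexisavuuk.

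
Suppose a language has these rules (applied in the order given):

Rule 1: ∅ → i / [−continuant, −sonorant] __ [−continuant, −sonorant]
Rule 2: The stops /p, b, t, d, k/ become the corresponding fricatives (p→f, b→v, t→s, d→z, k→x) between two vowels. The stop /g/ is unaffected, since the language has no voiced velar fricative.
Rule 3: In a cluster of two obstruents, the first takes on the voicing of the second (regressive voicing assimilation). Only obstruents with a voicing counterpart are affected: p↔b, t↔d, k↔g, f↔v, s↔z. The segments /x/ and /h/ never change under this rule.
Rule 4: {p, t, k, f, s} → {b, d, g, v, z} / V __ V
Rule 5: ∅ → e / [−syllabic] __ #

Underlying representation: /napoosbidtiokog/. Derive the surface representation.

Rule 1 (stop-cluster i-epenthesis): /d/ and /t/ form a stop–stop cluster, so [i] is inserted between them. /napoosbidtiokog/ → napoosbiditiokog.
Rule 2 (intervocalic spirantization): /p/ is a stop between vowels /a/ and /o/, so it spirantizes to the fricative [f]. /d/ is a stop between vowels /i/ and /i/, so it spirantizes to the fricative [z]. /t/ is a stop between vowels /i/ and /i/, so it spirantizes to the fricative [s]. /k/ is a stop between vowels /o/ and /o/, so it spirantizes to the fricative [x]. /napoosbiditiokog/ → nafoosbizisioxog.
Rule 3 (regressive voicing assimilation): /s/ precedes the voiced obstruent /b/, so it voices to [z] by assimilation. /nafoosbizisioxog/ → nafoozbizisioxog.
Rule 4 (intervocalic voicing): /f/ is a voiceless obstruent between vowels /a/ and /o/, so it voices to [v]. /s/ is a voiceless obstruent between vowels /i/ and /i/, so it voices to [z]. /nafoozbizisioxog/ → navoozbizizioxog.
Rule 5 (final e-epenthesis): the form ends in the consonant /g/, so [e] is inserted word-finally. /navoozbizizioxog/ → navoozbizizioxoge.

navoozbizizioxoge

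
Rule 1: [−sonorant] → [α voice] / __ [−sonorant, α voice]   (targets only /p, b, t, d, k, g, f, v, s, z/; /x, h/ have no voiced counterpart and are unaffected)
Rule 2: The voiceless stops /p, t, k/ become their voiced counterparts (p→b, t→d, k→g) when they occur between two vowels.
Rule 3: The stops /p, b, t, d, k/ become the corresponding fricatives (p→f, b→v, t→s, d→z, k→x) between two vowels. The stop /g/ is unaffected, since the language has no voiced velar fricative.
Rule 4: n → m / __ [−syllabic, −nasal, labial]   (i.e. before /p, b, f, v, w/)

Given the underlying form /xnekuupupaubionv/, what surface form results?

Rule 1 (regressive voicing assimilation): no segment meets the environment; /xnekuupupaubionv/ is unchanged.
Rule 2 (intervocalic voicing): /k/ is a voiceless stop between vowels /e/ and /u/, so it voices to [g]. /p/ is a voiceless stop between vowels /u/ and /u/, so it voices to [b]. /p/ is a voiceless stop between vowels /u/ and /a/, so it voices to [b]. /xnekuupupaubionv/ → xneguububaubionv.
Rule 3 (intervocalic spirantization): /b/ is a stop between vowels /u/ and /u/, so it spirantizes to the fricative [v]. /b/ is a stop between vowels /u/ and /a/, so it spirantizes to the fricative [v]. /b/ is a stop between vowels /u/ and /i/, so it spirantizes to the fricative [v]. /xneguububaubionv/ → xneguuvuvauvionv.
Rule 4 (nasal place assimilation): /n/ precedes the labial consonant /v/, so it assimilates in place to [m]. /xneguuvuvauvionv/ → xneguuvuvauviomv.

xneguuvuvauviomv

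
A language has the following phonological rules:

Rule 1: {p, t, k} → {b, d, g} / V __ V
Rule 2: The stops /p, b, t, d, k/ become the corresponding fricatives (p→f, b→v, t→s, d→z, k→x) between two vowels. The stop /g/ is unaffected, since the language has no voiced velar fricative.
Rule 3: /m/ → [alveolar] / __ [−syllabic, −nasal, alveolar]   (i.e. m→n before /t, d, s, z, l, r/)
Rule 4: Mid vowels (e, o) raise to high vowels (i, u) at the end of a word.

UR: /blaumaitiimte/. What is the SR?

blaumaiziinti

Rule 1 (intervocalic voicing): /t/ is a voiceless stop between vowels /i/ and /i/, so it voices to [d]. /blaumaitiimte/ → blaumaidiimte.
Rule 2 (intervocalic spirantization): /d/ is a stop between vowels /i/ and /i/, so it spirantizes to the fricative [z]. /blaumaidiimte/ → blaumaiziimte.
Rule 3 (nasal place assimilation): /m/ precedes the alveolar consonant /t/, so it assimilates in place to [n]. /blaumaiziimte/ → blaumaiziinte.
Rule 4 (final vowel raising): /e/ is a mid vowel in word-final position, so it raises to [i]. /blaumaiziinte/ → blaumaiziinti.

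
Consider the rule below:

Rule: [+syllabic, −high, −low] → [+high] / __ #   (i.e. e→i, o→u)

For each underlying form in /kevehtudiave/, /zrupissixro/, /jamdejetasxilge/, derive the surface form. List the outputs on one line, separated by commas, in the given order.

kevehtudiavi, zrupissixru, jamdejetasxilgi

/kevehtudiave/: /e/ is a mid vowel in word-final position, so it raises to [i]. → [kevehtudiavi].
/zrupissixro/: /o/ is a mid vowel in word-final position, so it raises to [u]. → [zrupissixru].
/jamdejetasxilge/: /e/ is a mid vowel in word-final position, so it raises to [i]. → [jamdejetasxilgi].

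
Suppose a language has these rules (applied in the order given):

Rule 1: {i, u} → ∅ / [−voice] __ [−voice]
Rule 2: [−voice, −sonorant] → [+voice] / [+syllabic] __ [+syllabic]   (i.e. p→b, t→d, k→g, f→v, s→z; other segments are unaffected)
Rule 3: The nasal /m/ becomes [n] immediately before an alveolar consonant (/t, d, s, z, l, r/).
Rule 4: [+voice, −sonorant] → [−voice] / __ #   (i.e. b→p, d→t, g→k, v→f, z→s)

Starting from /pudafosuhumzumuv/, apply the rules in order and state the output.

Rule 1 (high vowel syncope): /u/ is a high vowel flanked by voiceless consonants /s/ and /h/, so it deletes. /pudafosuhumzumuv/ → pudafoshumzumuv.
Rule 2 (intervocalic voicing): /f/ is a voiceless obstruent between vowels /a/ and /o/, so it voices to [v]. /pudafoshumzumuv/ → pudavoshumzumuv.
Rule 3 (nasal place assimilation): /m/ precedes the alveolar consonant /z/, so it assimilates in place to [n]. /pudavoshumzumuv/ → pudavoshunzumuv.
Rule 4 (final devoicing): /v/ is a voiced obstruent in word-final position, so it devoices to [f]. /pudavoshunzumuv/ → pudavoshunzumuf.

pudavoshunzumuf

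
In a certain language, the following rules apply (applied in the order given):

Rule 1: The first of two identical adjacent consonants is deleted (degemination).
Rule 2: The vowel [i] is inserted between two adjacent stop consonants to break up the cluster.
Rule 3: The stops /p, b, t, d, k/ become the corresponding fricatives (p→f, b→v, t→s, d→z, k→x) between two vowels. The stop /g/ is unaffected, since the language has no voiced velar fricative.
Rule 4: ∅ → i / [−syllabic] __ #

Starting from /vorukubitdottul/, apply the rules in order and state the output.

voruxuvisizosuli

Rule 1 (degemination): /tt/ is a geminate; the first /t/ deletes. /vorukubitdottul/ → vorukubitdotul.
Rule 2 (stop-cluster i-epenthesis): /t/ and /d/ form a stop–stop cluster, so [i] is inserted between them. /vorukubitdotul/ → vorukubitidotul.
Rule 3 (intervocalic spirantization): /k/ is a stop between vowels /u/ and /u/, so it spirantizes to the fricative [x]. /b/ is a stop between vowels /u/ and /i/, so it spirantizes to the fricative [v]. /t/ is a stop between vowels /i/ and /i/, so it spirantizes to the fricative [s]. /d/ is a stop between vowels /i/ and /o/, so it spirantizes to the fricative [z]. /t/ is a stop between vowels /o/ and /u/, so it spirantizes to the fricative [s]. /vorukubitidotul/ → voruxuvisizosul.
Rule 4 (final i-epenthesis): the form ends in the consonant /l/, so [i] is inserted word-finally. /voruxuvisizosul/ → voruxuvisizosuli.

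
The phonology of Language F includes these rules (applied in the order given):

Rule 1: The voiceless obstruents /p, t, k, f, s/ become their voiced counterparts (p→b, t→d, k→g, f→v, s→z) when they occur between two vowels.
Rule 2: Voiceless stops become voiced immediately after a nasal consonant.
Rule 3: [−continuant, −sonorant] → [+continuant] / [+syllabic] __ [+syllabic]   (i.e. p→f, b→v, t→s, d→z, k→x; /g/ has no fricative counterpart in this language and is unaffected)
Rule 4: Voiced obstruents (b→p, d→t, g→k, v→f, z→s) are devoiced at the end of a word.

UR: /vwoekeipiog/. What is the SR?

Rule 1 (intervocalic voicing): /k/ is a voiceless obstruent between vowels /e/ and /e/, so it voices to [g]. /p/ is a voiceless obstruent between vowels /i/ and /i/, so it voices to [b]. /vwoekeipiog/ → vwoegeibiog.
Rule 2 (post-nasal voicing): no segment meets the environment; /vwoegeibiog/ is unchanged.
Rule 3 (intervocalic spirantization): /b/ is a stop between vowels /i/ and /i/, so it spirantizes to the fricative [v]. /vwoegeibiog/ → vwoegeiviog.
Rule 4 (final devoicing): /g/ is a voiced obstruent in word-final position, so it devoices to [k]. /vwoegeiviog/ → vwoegeiviok.

vwoegeiviok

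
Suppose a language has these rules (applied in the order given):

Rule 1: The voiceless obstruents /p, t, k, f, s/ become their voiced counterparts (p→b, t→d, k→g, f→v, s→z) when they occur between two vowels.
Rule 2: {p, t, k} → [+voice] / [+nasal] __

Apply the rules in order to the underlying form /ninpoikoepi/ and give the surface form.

Rule 1 (intervocalic voicing): /k/ is a voiceless obstruent between vowels /i/ and /o/, so it voices to [g]. /p/ is a voiceless obstruent between vowels /e/ and /i/, so it voices to [b]. /ninpoikoepi/ → ninpoigoebi.
Rule 2 (post-nasal voicing): /p/ is a voiceless stop immediately after the nasal /n/, so it voices to [b]. /ninpoigoebi/ → ninboigoebi.

ninboigoebi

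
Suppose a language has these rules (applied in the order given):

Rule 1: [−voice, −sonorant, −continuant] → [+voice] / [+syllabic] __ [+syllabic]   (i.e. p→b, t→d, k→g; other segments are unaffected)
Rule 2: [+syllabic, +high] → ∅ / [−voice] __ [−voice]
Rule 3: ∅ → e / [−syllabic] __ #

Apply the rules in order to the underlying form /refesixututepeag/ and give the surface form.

refesxududebeage

Rule 1 (intervocalic voicing): /t/ is a voiceless stop between vowels /u/ and /u/, so it voices to [d]. /t/ is a voiceless stop between vowels /u/ and /e/, so it voices to [d]. /p/ is a voiceless stop between vowels /e/ and /e/, so it voices to [b]. /refesixututepeag/ → refesixududebeag.
Rule 2 (high vowel syncope): /i/ is a high vowel flanked by voiceless consonants /s/ and /x/, so it deletes. /refesixududebeag/ → refesxududebeag.
Rule 3 (final e-epenthesis): the form ends in the consonant /g/, so [e] is inserted word-finally. /refesxududebeag/ → refesxududebeage.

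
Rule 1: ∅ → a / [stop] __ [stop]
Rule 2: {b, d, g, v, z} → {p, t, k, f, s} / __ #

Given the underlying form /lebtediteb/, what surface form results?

lebateditep

Rule 1 (stop-cluster a-epenthesis): /b/ and /t/ form a stop–stop cluster, so [a] is inserted between them. /lebtediteb/ → lebatediteb.
Rule 2 (final devoicing): /b/ is a voiced obstruent in word-final position, so it devoices to [p]. /lebatediteb/ → lebateditep.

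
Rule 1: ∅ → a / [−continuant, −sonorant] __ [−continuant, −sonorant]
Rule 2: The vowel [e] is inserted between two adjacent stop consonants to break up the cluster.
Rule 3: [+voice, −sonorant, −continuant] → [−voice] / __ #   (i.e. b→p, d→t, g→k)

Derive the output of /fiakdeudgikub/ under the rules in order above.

fiakadeudagikup

Rule 1 (stop-cluster a-epenthesis): /k/ and /d/ form a stop–stop cluster, so [a] is inserted between them. /d/ and /g/ form a stop–stop cluster, so [a] is inserted between them. /fiakdeudgikub/ → fiakadeudagikub.
Rule 2 (stop-cluster e-epenthesis): no segment meets the environment; /fiakadeudagikub/ is unchanged.
Rule 3 (final devoicing): /b/ is a voiced stop in word-final position, so it devoices to [p]. /fiakadeudagikub/ → fiakadeudagikup.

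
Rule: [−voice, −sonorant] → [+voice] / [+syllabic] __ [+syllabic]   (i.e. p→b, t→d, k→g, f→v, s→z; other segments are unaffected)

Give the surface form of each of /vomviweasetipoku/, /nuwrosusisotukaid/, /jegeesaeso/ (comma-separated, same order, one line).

/vomviweasetipoku/: /s/ is a voiceless obstruent between vowels /a/ and /e/, so it voices to [z]. /t/ is a voiceless obstruent between vowels /e/ and /i/, so it voices to [d]. /p/ is a voiceless obstruent between vowels /i/ and /o/, so it voices to [b]. /k/ is a voiceless obstruent between vowels /o/ and /u/, so it voices to [g]. → [vomviweazedibogu].
/nuwrosusisotukaid/: /s/ is a voiceless obstruent between vowels /o/ and /u/, so it voices to [z]. /s/ is a voiceless obstruent between vowels /u/ and /i/, so it voices to [z]. /s/ is a voiceless obstruent between vowels /i/ and /o/, so it voices to [z]. /t/ is a voiceless obstruent between vowels /o/ and /u/, so it voices to [d]. /k/ is a voiceless obstruent between vowels /u/ and /a/, so it voices to [g]. → [nuwrozuzizodugaid].
/jegeesaeso/: /s/ is a voiceless obstruent between vowels /e/ and /a/, so it voices to [z]. /s/ is a voiceless obstruent between vowels /e/ and /o/, so it voices to [z]. → [jegeezaezo].

vomviweazedibogu, nuwrozuzizodugaid, jegeezaezo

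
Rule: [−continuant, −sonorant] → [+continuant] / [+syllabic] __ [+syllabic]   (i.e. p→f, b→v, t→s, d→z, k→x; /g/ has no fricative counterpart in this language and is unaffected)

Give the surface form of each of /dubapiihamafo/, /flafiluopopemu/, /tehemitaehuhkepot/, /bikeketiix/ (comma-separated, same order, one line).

duvafiihamafo, flafiluofofemu, tehemisaehuhkefot, bixexesiix

/dubapiihamafo/: /b/ is a stop between vowels /u/ and /a/, so it spirantizes to the fricative [v]. /p/ is a stop between vowels /a/ and /i/, so it spirantizes to the fricative [f]. → [duvafiihamafo].
/flafiluopopemu/: /p/ is a stop between vowels /o/ and /o/, so it spirantizes to the fricative [f]. /p/ is a stop between vowels /o/ and /e/, so it spirantizes to the fricative [f]. → [flafiluofofemu].
/tehemitaehuhkepot/: /t/ is a stop between vowels /i/ and /a/, so it spirantizes to the fricative [s]. /p/ is a stop between vowels /e/ and /o/, so it spirantizes to the fricative [f]. → [tehemisaehuhkefot].
/bikeketiix/: /k/ is a stop between vowels /i/ and /e/, so it spirantizes to the fricative [x]. /k/ is a stop between vowels /e/ and /e/, so it spirantizes to the fricative [x]. /t/ is a stop between vowels /e/ and /i/, so it spirantizes to the fricative [s]. → [bixexesiix].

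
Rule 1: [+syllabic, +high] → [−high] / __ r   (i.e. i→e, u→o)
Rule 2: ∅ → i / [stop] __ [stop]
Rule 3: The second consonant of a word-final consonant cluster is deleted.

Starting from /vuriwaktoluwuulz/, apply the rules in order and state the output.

voriwakitoluwuul

Rule 1 (pre-rhotic lowering): /u/ is a high vowel immediately before /r/, so it lowers to [o]. /vuriwaktoluwuulz/ → voriwaktoluwuulz.
Rule 2 (stop-cluster i-epenthesis): /k/ and /t/ form a stop–stop cluster, so [i] is inserted between them. /voriwaktoluwuulz/ → voriwakitoluwuulz.
Rule 3 (final cluster simplification): /z/ is the second consonant of a word-final cluster /lz/, so it deletes. /voriwakitoluwuulz/ → voriwakitoluwuul.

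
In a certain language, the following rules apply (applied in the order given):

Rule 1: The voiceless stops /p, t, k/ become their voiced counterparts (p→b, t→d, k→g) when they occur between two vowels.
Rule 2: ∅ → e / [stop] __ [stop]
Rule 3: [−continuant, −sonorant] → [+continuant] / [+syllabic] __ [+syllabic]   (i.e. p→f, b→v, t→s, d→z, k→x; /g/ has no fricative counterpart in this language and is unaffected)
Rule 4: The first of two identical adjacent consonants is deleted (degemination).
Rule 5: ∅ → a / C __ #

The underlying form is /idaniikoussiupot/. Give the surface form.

izaniigousiuvota

Rule 1 (intervocalic voicing): /k/ is a voiceless stop between vowels /i/ and /o/, so it voices to [g]. /p/ is a voiceless stop between vowels /u/ and /o/, so it voices to [b]. /idaniikoussiupot/ → idaniigoussiubot.
Rule 2 (stop-cluster e-epenthesis): no segment meets the environment; /idaniigoussiubot/ is unchanged.
Rule 3 (intervocalic spirantization): /d/ is a stop between vowels /i/ and /a/, so it spirantizes to the fricative [z]. /b/ is a stop between vowels /u/ and /o/, so it spirantizes to the fricative [v]. /idaniigoussiubot/ → izaniigoussiuvot.
Rule 4 (degemination): /ss/ is a geminate; the first /s/ deletes. /izaniigoussiuvot/ → izaniigousiuvot.
Rule 5 (final a-epenthesis): the form ends in the consonant /t/, so [a] is inserted word-finally. /izaniigousiuvot/ → izaniigousiuvota.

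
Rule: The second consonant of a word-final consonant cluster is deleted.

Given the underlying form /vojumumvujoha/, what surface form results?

No segment of /vojumumvujoha/ meets the structural description of the rule, so the form surfaces unchanged.

vojumumvujoha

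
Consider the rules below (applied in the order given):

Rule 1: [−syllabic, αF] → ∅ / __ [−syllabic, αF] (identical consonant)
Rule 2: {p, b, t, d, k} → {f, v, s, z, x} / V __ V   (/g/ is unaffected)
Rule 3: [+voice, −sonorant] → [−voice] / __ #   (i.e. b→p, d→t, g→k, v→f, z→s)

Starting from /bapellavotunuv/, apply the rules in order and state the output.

bafelavosunuf

Rule 1 (degemination): /ll/ is a geminate; the first /l/ deletes. /bapellavotunuv/ → bapelavotunuv.
Rule 2 (intervocalic spirantization): /p/ is a stop between vowels /a/ and /e/, so it spirantizes to the fricative [f]. /t/ is a stop between vowels /o/ and /u/, so it spirantizes to the fricative [s]. /bapelavotunuv/ → bafelavosunuv.
Rule 3 (final devoicing): /v/ is a voiced obstruent in word-final position, so it devoices to [f]. /bafelavosunuv/ → bafelavosunuf.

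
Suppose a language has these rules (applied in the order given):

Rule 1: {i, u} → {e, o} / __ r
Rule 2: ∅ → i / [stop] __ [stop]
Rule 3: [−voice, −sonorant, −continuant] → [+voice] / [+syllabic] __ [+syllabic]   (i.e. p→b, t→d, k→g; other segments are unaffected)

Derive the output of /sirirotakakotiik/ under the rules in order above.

sererodagagodiik

Rule 1 (pre-rhotic lowering): /i/ is a high vowel immediately before /r/, so it lowers to [e]. /i/ is a high vowel immediately before /r/, so it lowers to [e]. /sirirotakakotiik/ → sererotakakotiik.
Rule 2 (stop-cluster i-epenthesis): no segment meets the environment; /sererotakakotiik/ is unchanged.
Rule 3 (intervocalic voicing): /t/ is a voiceless stop between vowels /o/ and /a/, so it voices to [d]. /k/ is a voiceless stop between vowels /a/ and /a/, so it voices to [g]. /k/ is a voiceless stop between vowels /a/ and /o/, so it voices to [g]. /t/ is a voiceless stop between vowels /o/ and /i/, so it voices to [d]. /sererotakakotiik/ → sererodagagodiik.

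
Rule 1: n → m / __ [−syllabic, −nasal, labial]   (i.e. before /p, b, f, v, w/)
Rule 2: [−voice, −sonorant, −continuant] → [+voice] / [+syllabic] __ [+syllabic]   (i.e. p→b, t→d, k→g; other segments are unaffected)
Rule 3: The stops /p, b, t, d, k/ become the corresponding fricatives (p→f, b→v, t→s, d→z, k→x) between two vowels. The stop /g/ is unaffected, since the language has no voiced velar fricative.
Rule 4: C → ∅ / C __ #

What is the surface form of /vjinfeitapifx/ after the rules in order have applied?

Rule 1 (nasal place assimilation): /n/ precedes the labial consonant /f/, so it assimilates in place to [m]. /vjinfeitapifx/ → vjimfeitapifx.
Rule 2 (intervocalic voicing): /t/ is a voiceless stop between vowels /i/ and /a/, so it voices to [d]. /p/ is a voiceless stop between vowels /a/ and /i/, so it voices to [b]. /vjimfeitapifx/ → vjimfeidabifx.
Rule 3 (intervocalic spirantization): /d/ is a stop between vowels /i/ and /a/, so it spirantizes to the fricative [z]. /b/ is a stop between vowels /a/ and /i/, so it spirantizes to the fricative [v]. /vjimfeidabifx/ → vjimfeizavifx.
Rule 4 (final cluster simplification): /x/ is the second consonant of a word-final cluster /fx/, so it deletes. /vjimfeizavifx/ → vjimfeizavif.

vjimfeizavif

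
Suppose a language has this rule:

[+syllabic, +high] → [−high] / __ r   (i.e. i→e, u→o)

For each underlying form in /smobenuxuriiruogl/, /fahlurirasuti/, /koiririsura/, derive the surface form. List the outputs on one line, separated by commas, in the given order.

smobenuxorieruogl, fahlorerasuti, koererisora

/smobenuxuriiruogl/: /u/ is a high vowel immediately before /r/, so it lowers to [o]. /i/ is a high vowel immediately before /r/, so it lowers to [e]. → [smobenuxorieruogl].
/fahlurirasuti/: /u/ is a high vowel immediately before /r/, so it lowers to [o]. /i/ is a high vowel immediately before /r/, so it lowers to [e]. → [fahlorerasuti].
/koiririsura/: /i/ is a high vowel immediately before /r/, so it lowers to [e]. /i/ is a high vowel immediately before /r/, so it lowers to [e]. /u/ is a high vowel immediately before /r/, so it lowers to [o]. → [koererisora].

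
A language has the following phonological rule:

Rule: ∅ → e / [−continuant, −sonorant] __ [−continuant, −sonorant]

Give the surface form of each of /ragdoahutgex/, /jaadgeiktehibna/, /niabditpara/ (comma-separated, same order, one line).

/ragdoahutgex/: /g/ and /d/ form a stop–stop cluster, so [e] is inserted between them. /t/ and /g/ form a stop–stop cluster, so [e] is inserted between them. → [ragedoahutegex].
/jaadgeiktehibna/: /d/ and /g/ form a stop–stop cluster, so [e] is inserted between them. /k/ and /t/ form a stop–stop cluster, so [e] is inserted between them. → [jaadegeiketehibna].
/niabditpara/: /b/ and /d/ form a stop–stop cluster, so [e] is inserted between them. /t/ and /p/ form a stop–stop cluster, so [e] is inserted between them. → [niabeditepara].

ragedoahutegex, jaadegeiketehibna, niabeditepara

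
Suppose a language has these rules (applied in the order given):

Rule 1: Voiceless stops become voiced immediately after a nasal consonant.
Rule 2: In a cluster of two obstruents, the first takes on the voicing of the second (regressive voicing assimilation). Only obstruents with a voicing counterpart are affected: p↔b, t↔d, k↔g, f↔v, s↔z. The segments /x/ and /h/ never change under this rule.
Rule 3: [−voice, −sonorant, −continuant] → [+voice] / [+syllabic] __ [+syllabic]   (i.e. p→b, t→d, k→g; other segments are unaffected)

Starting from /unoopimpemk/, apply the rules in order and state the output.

Rule 1 (post-nasal voicing): /p/ is a voiceless stop immediately after the nasal /m/, so it voices to [b]. /k/ is a voiceless stop immediately after the nasal /m/, so it voices to [g]. /unoopimpemk/ → unoopimbemg.
Rule 2 (regressive voicing assimilation): no segment meets the environment; /unoopimbemg/ is unchanged.
Rule 3 (intervocalic voicing): /p/ is a voiceless stop between vowels /o/ and /i/, so it voices to [b]. /unoopimbemg/ → unoobimbemg.

unoobimbemg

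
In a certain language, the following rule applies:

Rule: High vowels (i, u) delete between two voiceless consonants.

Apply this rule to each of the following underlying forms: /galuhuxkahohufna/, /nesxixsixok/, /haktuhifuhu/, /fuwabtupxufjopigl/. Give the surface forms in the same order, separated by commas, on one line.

galuhxkahohfna, nesxxsxok, hakthfhu, fuwabtpxfjopigl

/galuhuxkahohufna/: /u/ is a high vowel flanked by voiceless consonants /h/ and /x/, so it deletes. /u/ is a high vowel flanked by voiceless consonants /h/ and /f/, so it deletes. → [galuhxkahohfna].
/nesxixsixok/: /i/ is a high vowel flanked by voiceless consonants /x/ and /x/, so it deletes. /i/ is a high vowel flanked by voiceless consonants /s/ and /x/, so it deletes. → [nesxxsxok].
/haktuhifuhu/: /u/ is a high vowel flanked by voiceless consonants /t/ and /h/, so it deletes. /i/ is a high vowel flanked by voiceless consonants /h/ and /f/, so it deletes. /u/ is a high vowel flanked by voiceless consonants /f/ and /h/, so it deletes. → [hakthfhu].
/fuwabtupxufjopigl/: /u/ is a high vowel flanked by voiceless consonants /t/ and /p/, so it deletes. /u/ is a high vowel flanked by voiceless consonants /x/ and /f/, so it deletes. → [fuwabtpxfjopigl].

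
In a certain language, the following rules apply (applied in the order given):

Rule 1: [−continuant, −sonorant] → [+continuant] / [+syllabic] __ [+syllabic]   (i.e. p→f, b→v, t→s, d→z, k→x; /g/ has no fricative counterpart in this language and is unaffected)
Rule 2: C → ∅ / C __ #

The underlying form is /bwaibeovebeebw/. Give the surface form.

Rule 1 (intervocalic spirantization): /b/ is a stop between vowels /i/ and /e/, so it spirantizes to the fricative [v]. /b/ is a stop between vowels /e/ and /e/, so it spirantizes to the fricative [v]. /bwaibeovebeebw/ → bwaiveoveveebw.
Rule 2 (final cluster simplification): /w/ is the second consonant of a word-final cluster /bw/, so it deletes. /bwaiveoveveebw/ → bwaiveoveveeb.

bwaiveoveveeb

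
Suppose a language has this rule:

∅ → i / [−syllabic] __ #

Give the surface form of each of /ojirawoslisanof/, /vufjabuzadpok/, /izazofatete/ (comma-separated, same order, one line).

ojirawoslisanofi, vufjabuzadpoki, izazofatete

/ojirawoslisanof/: the form ends in the consonant /f/, so [i] is inserted word-finally. → [ojirawoslisanofi].
/vufjabuzadpok/: the form ends in the consonant /k/, so [i] is inserted word-finally. → [vufjabuzadpoki].
/izazofatete/: the rule's environment is not met; surfaces unchanged as [izazofatete].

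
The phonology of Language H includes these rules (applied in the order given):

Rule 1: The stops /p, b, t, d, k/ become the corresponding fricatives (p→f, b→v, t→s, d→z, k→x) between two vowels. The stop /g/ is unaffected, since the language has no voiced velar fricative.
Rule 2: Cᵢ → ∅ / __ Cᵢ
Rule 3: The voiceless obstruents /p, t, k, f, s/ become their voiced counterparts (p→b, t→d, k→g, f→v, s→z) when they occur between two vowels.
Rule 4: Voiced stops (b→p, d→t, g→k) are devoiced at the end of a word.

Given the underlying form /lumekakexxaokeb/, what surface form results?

lumexaxexaoxep

Rule 1 (intervocalic spirantization): /k/ is a stop between vowels /e/ and /a/, so it spirantizes to the fricative [x]. /k/ is a stop between vowels /a/ and /e/, so it spirantizes to the fricative [x]. /k/ is a stop between vowels /o/ and /e/, so it spirantizes to the fricative [x]. /lumekakexxaokeb/ → lumexaxexxaoxeb.
Rule 2 (degemination): /xx/ is a geminate; the first /x/ deletes. /lumexaxexxaoxeb/ → lumexaxexaoxeb.
Rule 3 (intervocalic voicing): no segment meets the environment; /lumexaxexaoxeb/ is unchanged.
Rule 4 (final devoicing): /b/ is a voiced stop in word-final position, so it devoices to [p]. /lumexaxexaoxeb/ → lumexaxexaoxep.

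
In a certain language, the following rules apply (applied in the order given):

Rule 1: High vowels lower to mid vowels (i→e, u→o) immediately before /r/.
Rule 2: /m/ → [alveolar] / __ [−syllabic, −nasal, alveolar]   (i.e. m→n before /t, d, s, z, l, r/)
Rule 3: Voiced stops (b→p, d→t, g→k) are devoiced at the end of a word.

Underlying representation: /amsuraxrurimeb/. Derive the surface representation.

Rule 1 (pre-rhotic lowering): /u/ is a high vowel immediately before /r/, so it lowers to [o]. /u/ is a high vowel immediately before /r/, so it lowers to [o]. /amsuraxrurimeb/ → amsoraxrorimeb.
Rule 2 (nasal place assimilation): /m/ precedes the alveolar consonant /s/, so it assimilates in place to [n]. /amsoraxrorimeb/ → ansoraxrorimeb.
Rule 3 (final devoicing): /b/ is a voiced stop in word-final position, so it devoices to [p]. /ansoraxrorimeb/ → ansoraxrorimep.

ansoraxrorimep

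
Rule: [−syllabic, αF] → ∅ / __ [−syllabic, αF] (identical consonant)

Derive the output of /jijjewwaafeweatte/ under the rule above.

/jj/ is a geminate; the first /j/ deletes.
/ww/ is a geminate; the first /w/ deletes.
/tt/ is a geminate; the first /t/ deletes.
Surface form: [jijewaafeweate].

jijewaafeweate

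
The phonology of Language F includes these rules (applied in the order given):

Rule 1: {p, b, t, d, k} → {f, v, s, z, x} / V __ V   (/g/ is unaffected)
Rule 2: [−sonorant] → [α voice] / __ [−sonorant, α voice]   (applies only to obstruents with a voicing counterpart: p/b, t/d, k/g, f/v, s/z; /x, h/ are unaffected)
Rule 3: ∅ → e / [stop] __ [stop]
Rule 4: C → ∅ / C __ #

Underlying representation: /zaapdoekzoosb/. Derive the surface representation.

zaabedoegzooz

Rule 1 (intervocalic spirantization): no segment meets the environment; /zaapdoekzoosb/ is unchanged.
Rule 2 (regressive voicing assimilation): /p/ precedes the voiced obstruent /d/, so it voices to [b] by assimilation. /k/ precedes the voiced obstruent /z/, so it voices to [g] by assimilation. /s/ precedes the voiced obstruent /b/, so it voices to [z] by assimilation. /zaapdoekzoosb/ → zaabdoegzoozb.
Rule 3 (stop-cluster e-epenthesis): /b/ and /d/ form a stop–stop cluster, so [e] is inserted between them. /zaabdoegzoozb/ → zaabedoegzoozb.
Rule 4 (final cluster simplification): /b/ is the second consonant of a word-final cluster /zb/, so it deletes. /zaabedoegzoozb/ → zaabedoegzooz.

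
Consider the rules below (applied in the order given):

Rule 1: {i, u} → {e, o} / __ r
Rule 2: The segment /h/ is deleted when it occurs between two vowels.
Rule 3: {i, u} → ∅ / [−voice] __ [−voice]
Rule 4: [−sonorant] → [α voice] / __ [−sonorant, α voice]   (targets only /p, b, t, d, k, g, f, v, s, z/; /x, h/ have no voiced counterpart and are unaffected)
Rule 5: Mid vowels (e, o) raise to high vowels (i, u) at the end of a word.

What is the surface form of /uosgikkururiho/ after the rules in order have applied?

uozgikkororiu

Rule 1 (pre-rhotic lowering): /u/ is a high vowel immediately before /r/, so it lowers to [o]. /u/ is a high vowel immediately before /r/, so it lowers to [o]. /uosgikkururiho/ → uosgikkororiho.
Rule 2 (intervocalic h-deletion): /h/ occurs between vowels /i/ and /o/, so it deletes. /uosgikkororiho/ → uosgikkororio.
Rule 3 (high vowel syncope): no segment meets the environment; /uosgikkororio/ is unchanged.
Rule 4 (regressive voicing assimilation): /s/ precedes the voiced obstruent /g/, so it voices to [z] by assimilation. /uosgikkororio/ → uozgikkororio.
Rule 5 (final vowel raising): /o/ is a mid vowel in word-final position, so it raises to [u]. /uozgikkororio/ → uozgikkororiu.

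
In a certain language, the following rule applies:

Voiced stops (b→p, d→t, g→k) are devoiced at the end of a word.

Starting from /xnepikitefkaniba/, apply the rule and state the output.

No segment of /xnepikitefkaniba/ meets the structural description of the rule, so the form surfaces unchanged.

xnepikitefkaniba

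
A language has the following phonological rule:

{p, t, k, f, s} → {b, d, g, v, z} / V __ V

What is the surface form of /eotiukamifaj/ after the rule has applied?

eodiugamivaj

/t/ is a voiceless obstruent between vowels /o/ and /i/, so it voices to [d].
/k/ is a voiceless obstruent between vowels /u/ and /a/, so it voices to [g].
/f/ is a voiceless obstruent between vowels /i/ and /a/, so it voices to [v].
Surface form: [eodiugamivaj].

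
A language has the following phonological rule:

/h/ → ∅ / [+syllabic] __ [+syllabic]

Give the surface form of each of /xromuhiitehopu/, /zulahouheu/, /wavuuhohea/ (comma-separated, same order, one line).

/xromuhiitehopu/: /h/ occurs between vowels /u/ and /i/, so it deletes. /h/ occurs between vowels /e/ and /o/, so it deletes. → [xromuiiteopu].
/zulahouheu/: /h/ occurs between vowels /a/ and /o/, so it deletes. /h/ occurs between vowels /u/ and /e/, so it deletes. → [zulaoueu].
/wavuuhohea/: /h/ occurs between vowels /u/ and /o/, so it deletes. /h/ occurs between vowels /o/ and /e/, so it deletes. → [wavuuoea].

xromuiiteopu, zulaoueu, wavuuoea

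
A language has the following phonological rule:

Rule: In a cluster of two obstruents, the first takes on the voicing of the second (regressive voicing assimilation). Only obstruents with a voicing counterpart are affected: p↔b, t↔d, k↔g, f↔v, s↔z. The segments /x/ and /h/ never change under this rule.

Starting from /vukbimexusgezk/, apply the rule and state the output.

/k/ precedes the voiced obstruent /b/, so it voices to [g] by assimilation.
/s/ precedes the voiced obstruent /g/, so it voices to [z] by assimilation.
/z/ precedes the voiceless obstruent /k/, so it devoices to [s] by assimilation.
Surface form: [vugbimexuzgesk].

vugbimexuzgesk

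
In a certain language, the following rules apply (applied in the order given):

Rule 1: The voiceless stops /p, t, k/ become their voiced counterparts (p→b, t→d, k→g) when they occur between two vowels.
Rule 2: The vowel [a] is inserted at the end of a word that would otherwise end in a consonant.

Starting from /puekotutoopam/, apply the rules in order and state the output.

Rule 1 (intervocalic voicing): /k/ is a voiceless stop between vowels /e/ and /o/, so it voices to [g]. /t/ is a voiceless stop between vowels /o/ and /u/, so it voices to [d]. /t/ is a voiceless stop between vowels /u/ and /o/, so it voices to [d]. /p/ is a voiceless stop between vowels /o/ and /a/, so it voices to [b]. /puekotutoopam/ → puegodudoobam.
Rule 2 (final a-epenthesis): the form ends in the consonant /m/, so [a] is inserted word-finally. /puegodudoobam/ → puegodudoobama.

puegodudoobama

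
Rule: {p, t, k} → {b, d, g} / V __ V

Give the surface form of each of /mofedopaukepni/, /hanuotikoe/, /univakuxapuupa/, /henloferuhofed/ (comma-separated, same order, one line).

/mofedopaukepni/: /p/ is a voiceless stop between vowels /o/ and /a/, so it voices to [b]. /k/ is a voiceless stop between vowels /u/ and /e/, so it voices to [g]. → [mofedobaugepni].
/hanuotikoe/: /t/ is a voiceless stop between vowels /o/ and /i/, so it voices to [d]. /k/ is a voiceless stop between vowels /i/ and /o/, so it voices to [g]. → [hanuodigoe].
/univakuxapuupa/: /k/ is a voiceless stop between vowels /a/ and /u/, so it voices to [g]. /p/ is a voiceless stop between vowels /a/ and /u/, so it voices to [b]. /p/ is a voiceless stop between vowels /u/ and /a/, so it voices to [b]. → [univaguxabuuba].
/henloferuhofed/: the rule's environment is not met; surfaces unchanged as [henloferuhofed].

mofedobaugepni, hanuodigoe, univaguxabuuba, henloferuhofed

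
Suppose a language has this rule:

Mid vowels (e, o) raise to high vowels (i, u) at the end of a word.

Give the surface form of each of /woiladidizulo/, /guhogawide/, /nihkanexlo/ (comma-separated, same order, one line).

woiladidizulu, guhogawidi, nihkanexlu

/woiladidizulo/: /o/ is a mid vowel in word-final position, so it raises to [u]. → [woiladidizulu].
/guhogawide/: /e/ is a mid vowel in word-final position, so it raises to [i]. → [guhogawidi].
/nihkanexlo/: /o/ is a mid vowel in word-final position, so it raises to [u]. → [nihkanexlu].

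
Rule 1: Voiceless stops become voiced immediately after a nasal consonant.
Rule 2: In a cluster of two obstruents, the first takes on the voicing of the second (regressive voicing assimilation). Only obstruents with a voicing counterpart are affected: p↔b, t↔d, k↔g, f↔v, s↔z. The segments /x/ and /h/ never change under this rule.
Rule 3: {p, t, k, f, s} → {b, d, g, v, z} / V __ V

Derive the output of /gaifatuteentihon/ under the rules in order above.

Rule 1 (post-nasal voicing): /t/ is a voiceless stop immediately after the nasal /n/, so it voices to [d]. /gaifatuteentihon/ → gaifatuteendihon.
Rule 2 (regressive voicing assimilation): no segment meets the environment; /gaifatuteendihon/ is unchanged.
Rule 3 (intervocalic voicing): /f/ is a voiceless obstruent between vowels /i/ and /a/, so it voices to [v]. /t/ is a voiceless obstruent between vowels /a/ and /u/, so it voices to [d]. /t/ is a voiceless obstruent between vowels /u/ and /e/, so it voices to [d]. /gaifatuteendihon/ → gaivadudeendihon.

gaivadudeendihon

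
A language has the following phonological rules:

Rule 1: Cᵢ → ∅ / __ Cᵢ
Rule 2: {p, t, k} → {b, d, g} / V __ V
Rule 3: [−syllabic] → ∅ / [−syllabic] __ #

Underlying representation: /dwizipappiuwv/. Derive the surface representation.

Rule 1 (degemination): /pp/ is a geminate; the first /p/ deletes. /dwizipappiuwv/ → dwizipapiuwv.
Rule 2 (intervocalic voicing): /p/ is a voiceless stop between vowels /i/ and /a/, so it voices to [b]. /p/ is a voiceless stop between vowels /a/ and /i/, so it voices to [b]. /dwizipapiuwv/ → dwizibabiuwv.
Rule 3 (final cluster simplification): /v/ is the second consonant of a word-final cluster /wv/, so it deletes. /dwizibabiuwv/ → dwizibabiuw.

dwizibabiuw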